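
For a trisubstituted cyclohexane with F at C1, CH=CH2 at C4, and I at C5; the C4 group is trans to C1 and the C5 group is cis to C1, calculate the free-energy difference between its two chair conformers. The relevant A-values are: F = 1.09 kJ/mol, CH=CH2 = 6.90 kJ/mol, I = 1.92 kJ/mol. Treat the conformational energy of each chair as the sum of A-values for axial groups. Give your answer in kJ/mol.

Chair I (fluoro axial, vinyl axial, iodo axial): E = 9.91 kJ/mol.
Chair II (fluoro equatorial, vinyl equatorial, iodo equatorial): E = 0.00 kJ/mol.
ΔE = 9.91 − 0.00 = 9.91 kJ/mol; chair II is more stable.

9.91 kJ/mol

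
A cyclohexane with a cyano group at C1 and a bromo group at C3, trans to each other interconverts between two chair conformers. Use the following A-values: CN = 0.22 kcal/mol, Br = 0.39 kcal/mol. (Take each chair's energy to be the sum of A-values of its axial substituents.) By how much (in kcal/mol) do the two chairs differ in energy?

C1 and C3 have the same parity, so for the trans isomer the two substituents are one axial and one equatorial in each chair.
Chair I (cyano axial, bromo equatorial): E = 0.22 kcal/mol.
Chair II (cyano equatorial, bromo axial): E = 0.39 kcal/mol.
ΔE = 0.39 − 0.22 = 0.17 kcal/mol; chair I is more stable.

0.17 kcal/mol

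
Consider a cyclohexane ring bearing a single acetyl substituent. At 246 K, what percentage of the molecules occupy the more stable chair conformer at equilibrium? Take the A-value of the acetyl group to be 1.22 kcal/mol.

One chair has the acetyl group axial (E = 1.22 kcal/mol) and the other has it equatorial (E = 0).
ΔG = 1.22 kcal/mol between the two chairs.
K = exp(ΔG/RT) with R = 1.987×10⁻³ kcal mol⁻¹ K⁻¹ and T = 246 K gives K ≈ 12.1.
Fraction in the lower-energy chair = K/(K+1) = 92.4%.

92.4%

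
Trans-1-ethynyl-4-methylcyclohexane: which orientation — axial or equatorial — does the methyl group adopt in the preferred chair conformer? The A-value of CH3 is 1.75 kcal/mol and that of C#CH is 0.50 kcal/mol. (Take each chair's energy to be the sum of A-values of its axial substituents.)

equatorial

C1 and C4 have opposite parity, so for the trans isomer the two substituents are e,e in one chair and a,a in the other.
Chair I (methyl axial, ethynyl axial): E = 2.25 kcal/mol.
Chair II (methyl equatorial, ethynyl equatorial): E = 0.00 kcal/mol.
Chair II is the more stable (lower-energy) conformer, and in that chair the methyl group is equatorial.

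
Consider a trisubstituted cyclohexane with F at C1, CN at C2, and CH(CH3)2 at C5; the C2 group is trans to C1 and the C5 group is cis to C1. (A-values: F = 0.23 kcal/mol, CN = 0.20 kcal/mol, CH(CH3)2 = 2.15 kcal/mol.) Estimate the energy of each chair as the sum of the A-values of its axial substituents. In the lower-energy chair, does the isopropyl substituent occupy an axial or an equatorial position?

equatorial

Chair I (fluoro axial, cyano axial, isopropyl axial): E = 2.58 kcal/mol.
Chair II (fluoro equatorial, cyano equatorial, isopropyl equatorial): E = 0.00 kcal/mol.
Chair II is the more stable (lower-energy) conformer, and in that chair the isopropyl group is equatorial.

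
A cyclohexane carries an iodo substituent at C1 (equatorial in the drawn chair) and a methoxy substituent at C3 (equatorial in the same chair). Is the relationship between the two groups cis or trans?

C1 and C3 have the same parity, so their axial bonds point in the same direction.
With same-parity carbons, two substituents on the same face are both axial or both equatorial; opposite faces give one of each.
Here the groups are equatorial/equatorial → same face → cis.

cis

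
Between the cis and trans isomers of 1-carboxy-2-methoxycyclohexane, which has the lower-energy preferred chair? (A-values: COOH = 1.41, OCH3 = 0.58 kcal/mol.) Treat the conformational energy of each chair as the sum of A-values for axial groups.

At 1,2 positions (parity opposite): cis → (a,e or e,a); trans → (e,e or a,a).
Best chair for cis: E = 0.58 kcal/mol; best chair for trans: E = 0.00 kcal/mol.
The trans isomer is lower by 0.58 kcal/mol.

trans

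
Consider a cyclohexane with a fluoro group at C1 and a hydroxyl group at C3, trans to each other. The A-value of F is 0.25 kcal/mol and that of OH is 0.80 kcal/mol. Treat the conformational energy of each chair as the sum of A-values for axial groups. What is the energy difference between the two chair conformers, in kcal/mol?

0.55 kcal/mol

C1 and C3 have the same parity, so for the trans isomer the two substituents are one axial and one equatorial in each chair.
Chair I (fluoro axial, hydroxyl equatorial): E = 0.25 kcal/mol.
Chair II (fluoro equatorial, hydroxyl axial): E = 0.80 kcal/mol.
ΔE = 0.80 − 0.25 = 0.55 kcal/mol; chair I is more stable.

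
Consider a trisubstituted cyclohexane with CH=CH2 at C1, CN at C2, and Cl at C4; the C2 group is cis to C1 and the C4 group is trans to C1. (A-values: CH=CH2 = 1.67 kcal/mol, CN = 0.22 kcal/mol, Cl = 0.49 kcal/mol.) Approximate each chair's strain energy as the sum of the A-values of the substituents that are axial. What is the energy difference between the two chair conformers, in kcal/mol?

1.94 kcal/mol

Chair I (vinyl axial, cyano equatorial, chloro axial): E = 2.16 kcal/mol.
Chair II (vinyl equatorial, cyano axial, chloro equatorial): E = 0.22 kcal/mol.
ΔE = 2.16 − 0.22 = 1.94 kcal/mol; chair II is more stable.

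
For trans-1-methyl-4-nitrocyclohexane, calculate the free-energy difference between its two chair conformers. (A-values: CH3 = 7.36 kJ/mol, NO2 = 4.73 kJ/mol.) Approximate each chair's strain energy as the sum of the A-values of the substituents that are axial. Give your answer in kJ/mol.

C1 and C4 have opposite parity, so for the trans isomer the two substituents are e,e in one chair and a,a in the other.
Chair I (methyl axial, nitro axial): E = 12.09 kJ/mol.
Chair II (methyl equatorial, nitro equatorial): E = 0.00 kJ/mol.
ΔE = 12.09 − 0.00 = 12.09 kJ/mol; chair II is more stable.

12.09 kJ/mol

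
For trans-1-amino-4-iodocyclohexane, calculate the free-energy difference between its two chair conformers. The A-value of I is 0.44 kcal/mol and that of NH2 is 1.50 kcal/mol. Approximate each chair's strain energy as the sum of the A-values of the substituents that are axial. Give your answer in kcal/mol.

1.94 kcal/mol

C1 and C4 have opposite parity, so for the trans isomer the two substituents are e,e in one chair and a,a in the other.
Chair I (iodo axial, amino axial): E = 1.94 kcal/mol.
Chair II (iodo equatorial, amino equatorial): E = 0.00 kcal/mol.
ΔE = 1.94 − 0.00 = 1.94 kcal/mol; chair II is more stable.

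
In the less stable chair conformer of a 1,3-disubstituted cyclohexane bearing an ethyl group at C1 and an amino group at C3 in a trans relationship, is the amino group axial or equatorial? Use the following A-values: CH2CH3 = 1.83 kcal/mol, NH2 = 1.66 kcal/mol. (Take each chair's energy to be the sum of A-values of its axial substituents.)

equatorial

C1 and C3 have the same parity, so for the trans isomer the two substituents are one axial and one equatorial in each chair.
Chair I (ethyl axial, amino equatorial): E = 1.83 kcal/mol.
Chair II (ethyl equatorial, amino axial): E = 1.66 kcal/mol.
Chair I is the less stable (higher-energy) conformer, and in that chair the amino group is equatorial.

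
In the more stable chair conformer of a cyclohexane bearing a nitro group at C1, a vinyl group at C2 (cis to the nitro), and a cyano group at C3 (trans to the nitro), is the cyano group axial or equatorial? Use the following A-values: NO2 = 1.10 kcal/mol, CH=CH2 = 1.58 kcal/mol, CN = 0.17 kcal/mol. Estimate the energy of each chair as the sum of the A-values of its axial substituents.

equatorial

Chair I (nitro axial, vinyl equatorial, cyano equatorial): E = 1.10 kcal/mol.
Chair II (nitro equatorial, vinyl axial, cyano axial): E = 1.75 kcal/mol.
Chair I is the more stable (lower-energy) conformer, and in that chair the cyano group is equatorial.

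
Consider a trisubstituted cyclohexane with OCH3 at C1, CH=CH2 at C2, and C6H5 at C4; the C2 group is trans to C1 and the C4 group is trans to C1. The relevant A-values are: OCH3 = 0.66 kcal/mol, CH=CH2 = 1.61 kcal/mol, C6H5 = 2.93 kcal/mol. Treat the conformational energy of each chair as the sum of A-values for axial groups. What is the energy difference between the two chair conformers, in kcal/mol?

5.20 kcal/mol

Chair I (methoxy axial, vinyl axial, phenyl axial): E = 5.20 kcal/mol.
Chair II (methoxy equatorial, vinyl equatorial, phenyl equatorial): E = 0.00 kcal/mol.
ΔE = 5.20 − 0.00 = 5.20 kcal/mol; chair II is more stable.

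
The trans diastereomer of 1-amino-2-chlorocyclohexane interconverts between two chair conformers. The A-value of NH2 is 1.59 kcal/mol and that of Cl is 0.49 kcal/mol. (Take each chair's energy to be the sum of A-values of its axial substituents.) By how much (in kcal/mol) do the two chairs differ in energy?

2.08 kcal/mol

C1 and C2 have opposite parity, so for the trans isomer the two substituents are e,e in one chair and a,a in the other.
Chair I (amino axial, chloro axial): E = 2.08 kcal/mol.
Chair II (amino equatorial, chloro equatorial): E = 0.00 kcal/mol.
ΔE = 2.08 − 0.00 = 2.08 kcal/mol; chair II is more stable.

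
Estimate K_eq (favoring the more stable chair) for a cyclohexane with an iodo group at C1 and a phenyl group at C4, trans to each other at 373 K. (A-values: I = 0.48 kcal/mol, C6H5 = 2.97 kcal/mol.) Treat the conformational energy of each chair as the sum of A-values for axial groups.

C1 and C4 have opposite parity, so for the trans isomer the two substituents are e,e in one chair and a,a in the other.
Chair I (iodo axial, phenyl axial): E = 3.45 kcal/mol; chair II (iodo equatorial, phenyl equatorial): E = 0.00 kcal/mol.
ΔG = 3.45 kcal/mol between the two chairs.
K = exp(ΔG/RT) with R = 1.987×10⁻³ kcal mol⁻¹ K⁻¹ and T = 373 K gives K ≈ 105.

K ≈ 105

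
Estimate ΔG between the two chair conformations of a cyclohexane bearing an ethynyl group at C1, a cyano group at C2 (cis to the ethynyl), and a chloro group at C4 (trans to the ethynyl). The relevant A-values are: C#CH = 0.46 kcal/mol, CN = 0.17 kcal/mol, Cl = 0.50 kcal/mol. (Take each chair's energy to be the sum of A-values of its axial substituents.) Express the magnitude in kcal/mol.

Chair I (ethynyl axial, cyano equatorial, chloro axial): E = 0.96 kcal/mol.
Chair II (ethynyl equatorial, cyano axial, chloro equatorial): E = 0.17 kcal/mol.
ΔE = 0.96 − 0.17 = 0.79 kcal/mol; chair II is more stable.

0.79 kcal/mol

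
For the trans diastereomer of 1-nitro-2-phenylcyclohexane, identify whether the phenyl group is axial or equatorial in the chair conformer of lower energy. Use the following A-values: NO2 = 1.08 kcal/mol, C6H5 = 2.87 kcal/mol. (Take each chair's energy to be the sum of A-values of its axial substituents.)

equatorial

C1 and C2 have opposite parity, so for the trans isomer the two substituents are e,e in one chair and a,a in the other.
Chair I (nitro axial, phenyl axial): E = 3.95 kcal/mol.
Chair II (nitro equatorial, phenyl equatorial): E = 0.00 kcal/mol.
Chair II is the more stable (lower-energy) conformer, and in that chair the phenyl group is equatorial.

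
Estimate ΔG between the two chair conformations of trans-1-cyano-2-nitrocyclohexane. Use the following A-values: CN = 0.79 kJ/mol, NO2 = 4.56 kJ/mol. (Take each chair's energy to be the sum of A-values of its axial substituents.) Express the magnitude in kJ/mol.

5.35 kJ/mol

C1 and C2 have opposite parity, so for the trans isomer the two substituents are e,e in one chair and a,a in the other.
Chair I (cyano axial, nitro axial): E = 5.35 kJ/mol.
Chair II (cyano equatorial, nitro equatorial): E = 0.00 kJ/mol.
ΔE = 5.35 − 0.00 = 5.35 kJ/mol; chair II is more stable.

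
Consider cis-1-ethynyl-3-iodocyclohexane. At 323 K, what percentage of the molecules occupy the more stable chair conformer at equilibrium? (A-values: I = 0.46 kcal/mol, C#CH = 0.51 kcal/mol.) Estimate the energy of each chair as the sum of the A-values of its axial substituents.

81.9%

C1 and C3 have the same parity, so for the cis isomer the two substituents are e,e in one chair and a,a in the other.
Chair I (iodo axial, ethynyl axial): E = 0.97 kcal/mol; chair II (iodo equatorial, ethynyl equatorial): E = 0.00 kcal/mol.
ΔG = 0.97 kcal/mol between the two chairs.
K = exp(ΔG/RT) with R = 1.987×10⁻³ kcal mol⁻¹ K⁻¹ and T = 323 K gives K ≈ 4.53.
Fraction in the lower-energy chair = K/(K+1) = 81.9%.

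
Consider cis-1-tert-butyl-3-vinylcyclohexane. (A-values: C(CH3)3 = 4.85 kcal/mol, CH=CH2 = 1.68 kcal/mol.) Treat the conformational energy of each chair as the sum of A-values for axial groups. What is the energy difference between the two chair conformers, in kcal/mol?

C1 and C3 have the same parity, so for the cis isomer the two substituents are e,e in one chair and a,a in the other.
Chair I (tert-butyl axial, vinyl axial): E = 6.53 kcal/mol.
Chair II (tert-butyl equatorial, vinyl equatorial): E = 0.00 kcal/mol.
ΔE = 6.53 − 0.00 = 6.53 kcal/mol; chair II is more stable.

6.53 kcal/mol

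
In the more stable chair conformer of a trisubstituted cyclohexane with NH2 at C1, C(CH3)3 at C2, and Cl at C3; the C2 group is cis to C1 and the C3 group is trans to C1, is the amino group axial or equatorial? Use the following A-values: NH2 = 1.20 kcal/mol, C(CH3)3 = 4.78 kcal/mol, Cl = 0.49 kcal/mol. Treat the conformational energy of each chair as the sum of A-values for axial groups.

axial

Chair I (amino axial, tert-butyl equatorial, chloro equatorial): E = 1.20 kcal/mol.
Chair II (amino equatorial, tert-butyl axial, chloro axial): E = 5.27 kcal/mol.
Chair I is the more stable (lower-energy) conformer, and in that chair the amino group is axial.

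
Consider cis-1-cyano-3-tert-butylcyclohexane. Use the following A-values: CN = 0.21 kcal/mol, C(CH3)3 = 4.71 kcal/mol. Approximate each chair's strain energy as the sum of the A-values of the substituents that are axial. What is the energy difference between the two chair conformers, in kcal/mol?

C1 and C3 have the same parity, so for the cis isomer the two substituents are e,e in one chair and a,a in the other.
Chair I (cyano axial, tert-butyl axial): E = 4.92 kcal/mol.
Chair II (cyano equatorial, tert-butyl equatorial): E = 0.00 kcal/mol.
ΔE = 4.92 − 0.00 = 4.92 kcal/mol; chair II is more stable.

4.92 kcal/mol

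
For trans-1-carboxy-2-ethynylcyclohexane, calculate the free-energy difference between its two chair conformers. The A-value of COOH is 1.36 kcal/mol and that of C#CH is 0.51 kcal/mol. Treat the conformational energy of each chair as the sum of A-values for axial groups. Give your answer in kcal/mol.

1.87 kcal/mol

C1 and C2 have opposite parity, so for the trans isomer the two substituents are e,e in one chair and a,a in the other.
Chair I (carboxyl axial, ethynyl axial): E = 1.87 kcal/mol.
Chair II (carboxyl equatorial, ethynyl equatorial): E = 0.00 kcal/mol.
ΔE = 1.87 − 0.00 = 1.87 kcal/mol; chair II is more stable.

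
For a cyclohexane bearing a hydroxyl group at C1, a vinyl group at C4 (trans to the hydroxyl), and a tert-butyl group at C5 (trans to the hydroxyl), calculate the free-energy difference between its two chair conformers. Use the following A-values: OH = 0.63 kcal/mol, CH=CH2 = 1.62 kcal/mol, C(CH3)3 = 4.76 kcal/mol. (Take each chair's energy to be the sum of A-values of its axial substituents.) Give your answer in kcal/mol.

2.51 kcal/mol

Chair I (hydroxyl axial, vinyl axial, tert-butyl equatorial): E = 2.25 kcal/mol.
Chair II (hydroxyl equatorial, vinyl equatorial, tert-butyl axial): E = 4.76 kcal/mol.
ΔE = 4.76 − 2.25 = 2.51 kcal/mol; chair I is more stable.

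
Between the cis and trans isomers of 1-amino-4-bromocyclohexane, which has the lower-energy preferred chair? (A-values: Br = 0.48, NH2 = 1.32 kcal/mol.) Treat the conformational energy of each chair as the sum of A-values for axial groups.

trans

At 1,4 positions (parity opposite): cis → (a,e or e,a); trans → (e,e or a,a).
Best chair for cis: E = 0.48 kcal/mol; best chair for trans: E = 0.00 kcal/mol.
The trans isomer is lower by 0.48 kcal/mol.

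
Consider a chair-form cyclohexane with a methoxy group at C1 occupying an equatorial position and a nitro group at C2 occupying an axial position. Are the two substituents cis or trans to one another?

cis

C1 and C2 have opposite parity, so their axial bonds point in opposite directions.
With opposite-parity carbons, two substituents on the same face are one axial and one equatorial; opposite faces give both axial or both equatorial.
Here the groups are equatorial/axial → same face → cis.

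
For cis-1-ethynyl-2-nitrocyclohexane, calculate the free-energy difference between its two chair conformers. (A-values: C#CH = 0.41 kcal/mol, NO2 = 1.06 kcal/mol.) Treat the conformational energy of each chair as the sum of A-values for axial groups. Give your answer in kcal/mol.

0.65 kcal/mol

C1 and C2 have opposite parity, so for the cis isomer the two substituents are one axial and one equatorial in each chair.
Chair I (ethynyl axial, nitro equatorial): E = 0.41 kcal/mol.
Chair II (ethynyl equatorial, nitro axial): E = 1.06 kcal/mol.
ΔE = 1.06 − 0.41 = 0.65 kcal/mol; chair I is more stable.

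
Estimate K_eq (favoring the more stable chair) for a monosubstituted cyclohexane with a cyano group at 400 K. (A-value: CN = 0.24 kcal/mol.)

K ≈ 1.35

One chair has the cyano group axial (E = 0.24 kcal/mol) and the other has it equatorial (E = 0).
ΔG = 0.24 kcal/mol between the two chairs.
K = exp(ΔG/RT) with R = 1.987×10⁻³ kcal mol⁻¹ K⁻¹ and T = 400 K gives K ≈ 1.35.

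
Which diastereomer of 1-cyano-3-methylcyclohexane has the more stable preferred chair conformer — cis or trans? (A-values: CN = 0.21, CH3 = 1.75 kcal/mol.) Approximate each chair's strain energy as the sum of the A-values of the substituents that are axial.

cis

At 1,3 positions (parity same): cis → (e,e or a,a); trans → (a,e or e,a).
Best chair for cis: E = 0.00 kcal/mol; best chair for trans: E = 0.21 kcal/mol.
The cis isomer is lower by 0.21 kcal/mol.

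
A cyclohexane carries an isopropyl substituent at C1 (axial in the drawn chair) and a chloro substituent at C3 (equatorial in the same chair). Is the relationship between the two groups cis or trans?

trans

C1 and C3 have the same parity, so their axial bonds point in the same direction.
With same-parity carbons, two substituents on the same face are both axial or both equatorial; opposite faces give one of each.
Here the groups are axial/equatorial → opposite face → trans.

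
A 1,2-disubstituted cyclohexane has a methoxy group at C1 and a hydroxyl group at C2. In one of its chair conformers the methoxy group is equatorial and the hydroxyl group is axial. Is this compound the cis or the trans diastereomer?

C1 and C2 have opposite parity, so their axial bonds point in opposite directions.
With opposite-parity carbons, two substituents on the same face are one axial and one equatorial; opposite faces give both axial or both equatorial.
Here the groups are equatorial/axial → same face → cis.

cis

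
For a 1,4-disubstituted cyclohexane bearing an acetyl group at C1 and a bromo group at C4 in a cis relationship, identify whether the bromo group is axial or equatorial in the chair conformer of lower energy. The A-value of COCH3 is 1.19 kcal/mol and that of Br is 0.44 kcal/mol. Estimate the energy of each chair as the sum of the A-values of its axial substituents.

axial

C1 and C4 have opposite parity, so for the cis isomer the two substituents are one axial and one equatorial in each chair.
Chair I (acetyl axial, bromo equatorial): E = 1.19 kcal/mol.
Chair II (acetyl equatorial, bromo axial): E = 0.44 kcal/mol.
Chair II is the more stable (lower-energy) conformer, and in that chair the bromo group is axial.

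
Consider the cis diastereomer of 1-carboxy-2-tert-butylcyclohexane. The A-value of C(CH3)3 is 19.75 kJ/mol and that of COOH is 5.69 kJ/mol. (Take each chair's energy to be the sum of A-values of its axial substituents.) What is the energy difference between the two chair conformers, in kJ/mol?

C1 and C2 have opposite parity, so for the cis isomer the two substituents are one axial and one equatorial in each chair.
Chair I (tert-butyl axial, carboxyl equatorial): E = 19.75 kJ/mol.
Chair II (tert-butyl equatorial, carboxyl axial): E = 5.69 kJ/mol.
ΔE = 19.75 − 5.69 = 14.06 kJ/mol; chair II is more stable.

14.06 kJ/mol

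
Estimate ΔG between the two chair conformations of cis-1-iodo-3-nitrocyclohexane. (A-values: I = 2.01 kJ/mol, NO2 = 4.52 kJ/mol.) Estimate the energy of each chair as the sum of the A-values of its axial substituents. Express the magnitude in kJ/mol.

6.53 kJ/mol

C1 and C3 have the same parity, so for the cis isomer the two substituents are e,e in one chair and a,a in the other.
Chair I (iodo axial, nitro axial): E = 6.53 kJ/mol.
Chair II (iodo equatorial, nitro equatorial): E = 0.00 kJ/mol.
ΔE = 6.53 − 0.00 = 6.53 kJ/mol; chair II is more stable.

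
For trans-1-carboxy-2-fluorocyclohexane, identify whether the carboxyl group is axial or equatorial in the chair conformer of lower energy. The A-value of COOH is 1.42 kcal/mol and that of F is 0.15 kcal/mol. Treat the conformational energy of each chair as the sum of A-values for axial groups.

equatorial

C1 and C2 have opposite parity, so for the trans isomer the two substituents are e,e in one chair and a,a in the other.
Chair I (carboxyl axial, fluoro axial): E = 1.57 kcal/mol.
Chair II (carboxyl equatorial, fluoro equatorial): E = 0.00 kcal/mol.
Chair II is the more stable (lower-energy) conformer, and in that chair the carboxyl group is equatorial.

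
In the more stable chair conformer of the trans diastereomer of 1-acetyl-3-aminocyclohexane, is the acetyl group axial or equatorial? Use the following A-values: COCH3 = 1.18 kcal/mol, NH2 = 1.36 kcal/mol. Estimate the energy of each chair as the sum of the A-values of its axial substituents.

C1 and C3 have the same parity, so for the trans isomer the two substituents are one axial and one equatorial in each chair.
Chair I (acetyl axial, amino equatorial): E = 1.18 kcal/mol.
Chair II (acetyl equatorial, amino axial): E = 1.36 kcal/mol.
Chair I is the more stable (lower-energy) conformer, and in that chair the acetyl group is axial.

axial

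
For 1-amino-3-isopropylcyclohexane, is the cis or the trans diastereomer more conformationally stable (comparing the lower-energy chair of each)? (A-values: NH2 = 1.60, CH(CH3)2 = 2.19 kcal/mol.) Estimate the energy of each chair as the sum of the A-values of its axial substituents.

cis

At 1,3 positions (parity same): cis → (e,e or a,a); trans → (a,e or e,a).
Best chair for cis: E = 0.00 kcal/mol; best chair for trans: E = 1.60 kcal/mol.
The cis isomer is lower by 1.60 kcal/mol.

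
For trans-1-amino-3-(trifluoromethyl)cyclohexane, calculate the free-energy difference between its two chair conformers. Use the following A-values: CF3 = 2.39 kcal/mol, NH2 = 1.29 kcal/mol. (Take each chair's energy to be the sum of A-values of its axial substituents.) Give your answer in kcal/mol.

1.10 kcal/mol

C1 and C3 have the same parity, so for the trans isomer the two substituents are one axial and one equatorial in each chair.
Chair I (trifluoromethyl axial, amino equatorial): E = 2.39 kcal/mol.
Chair II (trifluoromethyl equatorial, amino axial): E = 1.29 kcal/mol.
ΔE = 2.39 − 1.29 = 1.10 kcal/mol; chair II is more stable.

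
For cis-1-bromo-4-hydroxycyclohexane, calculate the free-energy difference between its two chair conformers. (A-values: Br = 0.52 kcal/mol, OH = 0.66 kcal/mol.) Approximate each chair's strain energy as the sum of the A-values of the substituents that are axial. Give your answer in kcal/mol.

0.14 kcal/mol

C1 and C4 have opposite parity, so for the cis isomer the two substituents are one axial and one equatorial in each chair.
Chair I (bromo axial, hydroxyl equatorial): E = 0.52 kcal/mol.
Chair II (bromo equatorial, hydroxyl axial): E = 0.66 kcal/mol.
ΔE = 0.66 − 0.52 = 0.14 kcal/mol; chair I is more stable.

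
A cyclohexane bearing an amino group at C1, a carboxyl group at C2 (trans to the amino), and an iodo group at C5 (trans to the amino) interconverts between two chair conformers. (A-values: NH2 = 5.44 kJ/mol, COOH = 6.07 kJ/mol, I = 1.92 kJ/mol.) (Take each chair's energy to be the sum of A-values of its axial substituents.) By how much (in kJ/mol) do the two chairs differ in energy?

Chair I (amino axial, carboxyl axial, iodo equatorial): E = 11.51 kJ/mol.
Chair II (amino equatorial, carboxyl equatorial, iodo axial): E = 1.92 kJ/mol.
ΔE = 11.51 − 1.92 = 9.59 kJ/mol; chair II is more stable.

9.59 kJ/mol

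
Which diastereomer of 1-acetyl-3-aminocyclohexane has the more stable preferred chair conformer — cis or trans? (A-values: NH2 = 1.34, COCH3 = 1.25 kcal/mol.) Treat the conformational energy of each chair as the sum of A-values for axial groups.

At 1,3 positions (parity same): cis → (e,e or a,a); trans → (a,e or e,a).
Best chair for cis: E = 0.00 kcal/mol; best chair for trans: E = 1.25 kcal/mol.
The cis isomer is lower by 1.25 kcal/mol.

cis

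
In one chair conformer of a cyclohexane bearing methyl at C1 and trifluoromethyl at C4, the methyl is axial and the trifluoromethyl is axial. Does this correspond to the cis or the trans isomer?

trans

C1 and C4 have opposite parity, so their axial bonds point in opposite directions.
With opposite-parity carbons, two substituents on the same face are one axial and one equatorial; opposite faces give both axial or both equatorial.
Here the groups are axial/axial → opposite face → trans.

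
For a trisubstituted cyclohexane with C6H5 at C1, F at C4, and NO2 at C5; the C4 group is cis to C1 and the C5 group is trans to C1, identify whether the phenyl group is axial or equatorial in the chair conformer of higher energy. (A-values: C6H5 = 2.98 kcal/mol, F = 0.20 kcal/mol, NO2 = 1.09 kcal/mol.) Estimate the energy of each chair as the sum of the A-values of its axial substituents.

Chair I (phenyl axial, fluoro equatorial, nitro equatorial): E = 2.98 kcal/mol.
Chair II (phenyl equatorial, fluoro axial, nitro axial): E = 1.29 kcal/mol.
Chair I is the less stable (higher-energy) conformer, and in that chair the phenyl group is axial.

axial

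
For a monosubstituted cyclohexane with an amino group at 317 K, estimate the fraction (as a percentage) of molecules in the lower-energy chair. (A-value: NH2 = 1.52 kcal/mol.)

91.8%

One chair has the amino group axial (E = 1.52 kcal/mol) and the other has it equatorial (E = 0).
ΔG = 1.52 kcal/mol between the two chairs.
K = exp(ΔG/RT) with R = 1.987×10⁻³ kcal mol⁻¹ K⁻¹ and T = 317 K gives K ≈ 11.2.
Fraction in the lower-energy chair = K/(K+1) = 91.8%.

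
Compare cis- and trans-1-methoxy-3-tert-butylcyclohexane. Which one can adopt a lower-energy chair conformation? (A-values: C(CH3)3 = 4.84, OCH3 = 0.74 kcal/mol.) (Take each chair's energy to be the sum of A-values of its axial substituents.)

cis

At 1,3 positions (parity same): cis → (e,e or a,a); trans → (a,e or e,a).
Best chair for cis: E = 0.00 kcal/mol; best chair for trans: E = 0.74 kcal/mol.
The cis isomer is lower by 0.74 kcal/mol.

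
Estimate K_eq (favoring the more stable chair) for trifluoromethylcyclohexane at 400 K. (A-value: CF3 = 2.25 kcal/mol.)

K ≈ 17.0

One chair has the trifluoromethyl group axial (E = 2.25 kcal/mol) and the other has it equatorial (E = 0).
ΔG = 2.25 kcal/mol between the two chairs.
K = exp(ΔG/RT) with R = 1.987×10⁻³ kcal mol⁻¹ K⁻¹ and T = 400 K gives K ≈ 17.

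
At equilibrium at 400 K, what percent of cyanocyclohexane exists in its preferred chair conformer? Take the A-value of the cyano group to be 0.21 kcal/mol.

One chair has the cyano group axial (E = 0.21 kcal/mol) and the other has it equatorial (E = 0).
ΔG = 0.21 kcal/mol between the two chairs.
K = exp(ΔG/RT) with R = 1.987×10⁻³ kcal mol⁻¹ K⁻¹ and T = 400 K gives K ≈ 1.3.
Fraction in the lower-energy chair = K/(K+1) = 56.6%.

56.6%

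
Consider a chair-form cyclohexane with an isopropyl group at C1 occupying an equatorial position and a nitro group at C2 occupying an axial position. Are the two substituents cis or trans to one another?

C1 and C2 have opposite parity, so their axial bonds point in opposite directions.
With opposite-parity carbons, two substituents on the same face are one axial and one equatorial; opposite faces give both axial or both equatorial.
Here the groups are equatorial/axial → same face → cis.

cis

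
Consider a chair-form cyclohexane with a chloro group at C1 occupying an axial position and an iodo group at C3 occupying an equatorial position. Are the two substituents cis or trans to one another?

trans

C1 and C3 have the same parity, so their axial bonds point in the same direction.
With same-parity carbons, two substituents on the same face are both axial or both equatorial; opposite faces give one of each.
Here the groups are axial/equatorial → opposite face → trans.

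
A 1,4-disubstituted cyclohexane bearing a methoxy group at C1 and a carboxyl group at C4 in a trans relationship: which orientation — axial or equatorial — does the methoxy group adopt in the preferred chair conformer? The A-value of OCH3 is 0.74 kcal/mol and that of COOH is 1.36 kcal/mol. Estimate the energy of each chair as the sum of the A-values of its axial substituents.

C1 and C4 have opposite parity, so for the trans isomer the two substituents are e,e in one chair and a,a in the other.
Chair I (methoxy axial, carboxyl axial): E = 2.10 kcal/mol.
Chair II (methoxy equatorial, carboxyl equatorial): E = 0.00 kcal/mol.
Chair II is the more stable (lower-energy) conformer, and in that chair the methoxy group is equatorial.

equatorial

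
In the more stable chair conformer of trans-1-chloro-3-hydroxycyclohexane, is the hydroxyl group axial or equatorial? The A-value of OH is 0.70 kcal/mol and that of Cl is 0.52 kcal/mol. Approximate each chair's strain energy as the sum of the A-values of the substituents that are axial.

C1 and C3 have the same parity, so for the trans isomer the two substituents are one axial and one equatorial in each chair.
Chair I (hydroxyl axial, chloro equatorial): E = 0.70 kcal/mol.
Chair II (hydroxyl equatorial, chloro axial): E = 0.52 kcal/mol.
Chair II is the more stable (lower-energy) conformer, and in that chair the hydroxyl group is equatorial.

equatorial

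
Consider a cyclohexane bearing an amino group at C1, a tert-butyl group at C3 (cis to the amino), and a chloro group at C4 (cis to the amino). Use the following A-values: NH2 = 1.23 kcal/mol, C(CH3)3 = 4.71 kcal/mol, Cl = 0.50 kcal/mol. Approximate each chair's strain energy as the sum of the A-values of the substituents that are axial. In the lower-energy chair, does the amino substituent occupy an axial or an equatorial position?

equatorial

Chair I (amino axial, tert-butyl axial, chloro equatorial): E = 5.94 kcal/mol.
Chair II (amino equatorial, tert-butyl equatorial, chloro axial): E = 0.50 kcal/mol.
Chair II is the more stable (lower-energy) conformer, and in that chair the amino group is equatorial.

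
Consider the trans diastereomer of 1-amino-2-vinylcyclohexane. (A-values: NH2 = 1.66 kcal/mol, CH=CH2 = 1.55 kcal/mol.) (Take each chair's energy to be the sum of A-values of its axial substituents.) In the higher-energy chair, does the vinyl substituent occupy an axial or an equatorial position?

C1 and C2 have opposite parity, so for the trans isomer the two substituents are e,e in one chair and a,a in the other.
Chair I (amino axial, vinyl axial): E = 3.21 kcal/mol.
Chair II (amino equatorial, vinyl equatorial): E = 0.00 kcal/mol.
Chair I is the less stable (higher-energy) conformer, and in that chair the vinyl group is axial.

axial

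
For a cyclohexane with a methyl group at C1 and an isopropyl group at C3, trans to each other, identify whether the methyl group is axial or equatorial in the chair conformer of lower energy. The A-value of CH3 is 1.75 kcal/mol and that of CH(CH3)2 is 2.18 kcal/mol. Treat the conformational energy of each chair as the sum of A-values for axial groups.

axial

C1 and C3 have the same parity, so for the trans isomer the two substituents are one axial and one equatorial in each chair.
Chair I (methyl axial, isopropyl equatorial): E = 1.75 kcal/mol.
Chair II (methyl equatorial, isopropyl axial): E = 2.18 kcal/mol.
Chair I is the more stable (lower-energy) conformer, and in that chair the methyl group is axial.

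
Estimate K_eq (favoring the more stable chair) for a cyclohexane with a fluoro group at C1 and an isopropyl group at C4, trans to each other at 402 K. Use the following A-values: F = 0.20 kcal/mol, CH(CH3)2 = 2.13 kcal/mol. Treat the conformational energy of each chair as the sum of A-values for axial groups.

K ≈ 18.5

C1 and C4 have opposite parity, so for the trans isomer the two substituents are e,e in one chair and a,a in the other.
Chair I (fluoro axial, isopropyl axial): E = 2.33 kcal/mol; chair II (fluoro equatorial, isopropyl equatorial): E = 0.00 kcal/mol.
ΔG = 2.33 kcal/mol between the two chairs.
K = exp(ΔG/RT) with R = 1.987×10⁻³ kcal mol⁻¹ K⁻¹ and T = 402 K gives K ≈ 18.5.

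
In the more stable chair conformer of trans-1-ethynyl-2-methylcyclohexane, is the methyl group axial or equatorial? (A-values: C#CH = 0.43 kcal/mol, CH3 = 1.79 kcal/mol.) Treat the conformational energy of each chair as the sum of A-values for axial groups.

equatorial

C1 and C2 have opposite parity, so for the trans isomer the two substituents are e,e in one chair and a,a in the other.
Chair I (ethynyl axial, methyl axial): E = 2.22 kcal/mol.
Chair II (ethynyl equatorial, methyl equatorial): E = 0.00 kcal/mol.
Chair II is the more stable (lower-energy) conformer, and in that chair the methyl group is equatorial.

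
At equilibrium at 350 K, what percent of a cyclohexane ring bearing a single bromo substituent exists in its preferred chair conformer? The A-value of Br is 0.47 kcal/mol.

66.3%

One chair has the bromo group axial (E = 0.47 kcal/mol) and the other has it equatorial (E = 0).
ΔG = 0.47 kcal/mol between the two chairs.
K = exp(ΔG/RT) with R = 1.987×10⁻³ kcal mol⁻¹ K⁻¹ and T = 350 K gives K ≈ 1.97.
Fraction in the lower-energy chair = K/(K+1) = 66.3%.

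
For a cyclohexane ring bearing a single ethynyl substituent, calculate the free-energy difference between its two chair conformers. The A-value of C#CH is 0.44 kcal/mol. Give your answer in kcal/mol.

0.44 kcal/mol

A monosubstituted cyclohexane has one chair with the ethynyl group axial (E = A = 0.44 kcal/mol) and one with it equatorial (E = 0).
ΔE = 0.44 − 0 = 0.44 kcal/mol.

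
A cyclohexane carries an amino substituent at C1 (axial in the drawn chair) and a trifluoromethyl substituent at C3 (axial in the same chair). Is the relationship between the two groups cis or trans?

cis

C1 and C3 have the same parity, so their axial bonds point in the same direction.
With same-parity carbons, two substituents on the same face are both axial or both equatorial; opposite faces give one of each.
Here the groups are axial/axial → same face → cis.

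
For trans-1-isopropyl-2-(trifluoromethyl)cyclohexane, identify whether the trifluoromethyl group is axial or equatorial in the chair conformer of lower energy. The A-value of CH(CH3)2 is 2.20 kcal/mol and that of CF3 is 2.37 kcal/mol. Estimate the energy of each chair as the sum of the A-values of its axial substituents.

C1 and C2 have opposite parity, so for the trans isomer the two substituents are e,e in one chair and a,a in the other.
Chair I (isopropyl axial, trifluoromethyl axial): E = 4.57 kcal/mol.
Chair II (isopropyl equatorial, trifluoromethyl equatorial): E = 0.00 kcal/mol.
Chair II is the more stable (lower-energy) conformer, and in that chair the trifluoromethyl group is equatorial.

equatorial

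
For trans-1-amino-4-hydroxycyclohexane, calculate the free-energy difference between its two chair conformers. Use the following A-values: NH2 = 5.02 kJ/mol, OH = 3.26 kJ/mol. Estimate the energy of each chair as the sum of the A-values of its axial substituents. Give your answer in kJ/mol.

C1 and C4 have opposite parity, so for the trans isomer the two substituents are e,e in one chair and a,a in the other.
Chair I (amino axial, hydroxyl axial): E = 8.28 kJ/mol.
Chair II (amino equatorial, hydroxyl equatorial): E = 0.00 kJ/mol.
ΔE = 8.28 − 0.00 = 8.28 kJ/mol; chair II is more stable.

8.28 kJ/mol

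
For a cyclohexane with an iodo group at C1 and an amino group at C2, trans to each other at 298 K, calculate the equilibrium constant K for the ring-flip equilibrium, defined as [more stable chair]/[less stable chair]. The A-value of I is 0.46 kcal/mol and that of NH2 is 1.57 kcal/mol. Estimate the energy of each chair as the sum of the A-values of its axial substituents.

C1 and C2 have opposite parity, so for the trans isomer the two substituents are e,e in one chair and a,a in the other.
Chair I (iodo axial, amino axial): E = 2.03 kcal/mol; chair II (iodo equatorial, amino equatorial): E = 0.00 kcal/mol.
ΔG = 2.03 kcal/mol between the two chairs.
K = exp(ΔG/RT) with R = 1.987×10⁻³ kcal mol⁻¹ K⁻¹ and T = 298 K gives K ≈ 30.8.

K ≈ 30.8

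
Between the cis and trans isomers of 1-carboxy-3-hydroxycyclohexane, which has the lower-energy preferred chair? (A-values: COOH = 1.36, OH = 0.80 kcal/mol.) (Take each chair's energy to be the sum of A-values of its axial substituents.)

cis

At 1,3 positions (parity same): cis → (e,e or a,a); trans → (a,e or e,a).
Best chair for cis: E = 0.00 kcal/mol; best chair for trans: E = 0.80 kcal/mol.
The cis isomer is lower by 0.80 kcal/mol.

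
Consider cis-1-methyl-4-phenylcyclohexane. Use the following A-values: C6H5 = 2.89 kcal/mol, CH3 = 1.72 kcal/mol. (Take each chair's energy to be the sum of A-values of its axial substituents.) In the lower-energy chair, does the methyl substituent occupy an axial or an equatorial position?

C1 and C4 have opposite parity, so for the cis isomer the two substituents are one axial and one equatorial in each chair.
Chair I (phenyl axial, methyl equatorial): E = 2.89 kcal/mol.
Chair II (phenyl equatorial, methyl axial): E = 1.72 kcal/mol.
Chair II is the more stable (lower-energy) conformer, and in that chair the methyl group is axial.

axial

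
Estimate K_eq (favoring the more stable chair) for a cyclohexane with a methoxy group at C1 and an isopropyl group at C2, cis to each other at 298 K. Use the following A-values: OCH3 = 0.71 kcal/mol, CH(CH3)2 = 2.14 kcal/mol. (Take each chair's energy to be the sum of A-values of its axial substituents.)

C1 and C2 have opposite parity, so for the cis isomer the two substituents are one axial and one equatorial in each chair.
Chair I (methoxy axial, isopropyl equatorial): E = 0.71 kcal/mol; chair II (methoxy equatorial, isopropyl axial): E = 2.14 kcal/mol.
ΔG = 1.43 kcal/mol between the two chairs.
K = exp(ΔG/RT) with R = 1.987×10⁻³ kcal mol⁻¹ K⁻¹ and T = 298 K gives K ≈ 11.2.

K ≈ 11.2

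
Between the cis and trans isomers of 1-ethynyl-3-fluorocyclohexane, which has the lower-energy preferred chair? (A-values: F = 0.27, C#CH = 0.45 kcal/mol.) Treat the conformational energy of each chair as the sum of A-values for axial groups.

At 1,3 positions (parity same): cis → (e,e or a,a); trans → (a,e or e,a).
Best chair for cis: E = 0.00 kcal/mol; best chair for trans: E = 0.27 kcal/mol.
The cis isomer is lower by 0.27 kcal/mol.

cis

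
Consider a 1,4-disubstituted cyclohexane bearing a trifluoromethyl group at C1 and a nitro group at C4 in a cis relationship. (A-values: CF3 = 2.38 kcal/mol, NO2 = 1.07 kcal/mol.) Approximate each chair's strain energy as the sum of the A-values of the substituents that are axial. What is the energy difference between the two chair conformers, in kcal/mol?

C1 and C4 have opposite parity, so for the cis isomer the two substituents are one axial and one equatorial in each chair.
Chair I (trifluoromethyl axial, nitro equatorial): E = 2.38 kcal/mol.
Chair II (trifluoromethyl equatorial, nitro axial): E = 1.07 kcal/mol.
ΔE = 2.38 − 1.07 = 1.31 kcal/mol; chair II is more stable.

1.31 kcal/mol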